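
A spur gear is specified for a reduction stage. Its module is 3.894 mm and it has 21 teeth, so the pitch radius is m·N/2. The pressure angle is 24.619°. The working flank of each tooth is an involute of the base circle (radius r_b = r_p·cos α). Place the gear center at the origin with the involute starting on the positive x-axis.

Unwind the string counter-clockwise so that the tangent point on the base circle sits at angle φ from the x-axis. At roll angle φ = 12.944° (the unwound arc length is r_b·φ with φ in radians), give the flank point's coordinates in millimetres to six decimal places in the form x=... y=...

pitch radius r_p = m·N/2 = 3.894·21/2 = 40.887000
base radius r_b = r_p·cos α = 40.887000·cos 24.619° = 37.170291
roll angle φ = 12.944° = 0.22591542 rad
x = r_b·(cos φ + φ·sin φ) = 37.170291·(0.97458946 + 0.22591542·0.22399861) = 38.106766
y = r_b·(sin φ − φ·cos φ) = 37.170291·(0.22399861 − 0.22591542·0.97458946) = 0.142133

x=38.106766 y=0.142133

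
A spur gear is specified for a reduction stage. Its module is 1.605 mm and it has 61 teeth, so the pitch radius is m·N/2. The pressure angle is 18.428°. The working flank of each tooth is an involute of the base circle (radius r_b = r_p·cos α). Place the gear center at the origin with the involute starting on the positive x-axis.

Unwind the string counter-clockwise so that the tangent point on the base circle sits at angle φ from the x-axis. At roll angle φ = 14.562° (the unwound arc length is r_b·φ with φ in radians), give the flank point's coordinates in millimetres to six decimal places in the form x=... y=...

pitch radius r_p = m·N/2 = 1.605·61/2 = 48.952500
base radius r_b = r_p·cos α = 48.952500·cos 18.428° = 46.442296
roll angle φ = 14.562° = 0.25415485 rad
x = r_b·(cos φ + φ·sin φ) = 46.442296·(0.96787614 + 0.25415485·0.25142749) = 47.918123
y = r_b·(sin φ − φ·cos φ) = 46.442296·(0.25142749 − 0.25415485·0.96787614) = 0.252511

x=47.918123 y=0.252511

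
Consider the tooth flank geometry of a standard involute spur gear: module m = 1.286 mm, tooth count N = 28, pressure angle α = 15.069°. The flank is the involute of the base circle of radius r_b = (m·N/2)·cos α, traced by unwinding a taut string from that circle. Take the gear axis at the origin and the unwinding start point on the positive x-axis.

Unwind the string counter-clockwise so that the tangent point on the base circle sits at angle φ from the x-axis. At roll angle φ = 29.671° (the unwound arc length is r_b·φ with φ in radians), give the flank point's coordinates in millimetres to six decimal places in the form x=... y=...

x=19.562034 y=0.783408

pitch radius r_p = m·N/2 = 1.286·28/2 = 18.004000
base radius r_b = r_p·cos α = 18.004000·cos 15.069° = 17.384904
roll angle φ = 29.671° = 0.51785664 rad
x = r_b·(cos φ + φ·sin φ) = 17.384904·(0.86888218 + 0.51785664·0.49501895) = 19.562034
y = r_b·(sin φ − φ·cos φ) = 17.384904·(0.49501895 − 0.51785664·0.86888218) = 0.783408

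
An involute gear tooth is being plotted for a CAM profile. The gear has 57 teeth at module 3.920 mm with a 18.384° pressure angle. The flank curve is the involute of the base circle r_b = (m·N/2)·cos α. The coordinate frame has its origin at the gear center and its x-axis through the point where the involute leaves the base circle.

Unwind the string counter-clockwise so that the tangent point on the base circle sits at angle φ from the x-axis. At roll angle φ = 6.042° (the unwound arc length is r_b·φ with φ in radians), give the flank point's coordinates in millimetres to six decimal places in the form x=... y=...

pitch radius r_p = m·N/2 = 3.920·57/2 = 111.720000
base radius r_b = r_p·cos α = 111.720000·cos 18.384° = 106.018272
roll angle φ = 6.042° = 0.10545279 rad
x = r_b·(cos φ + φ·sin φ) = 106.018272·(0.99444500 + 0.10545279·0.10525746) = 106.606111
y = r_b·(sin φ − φ·cos φ) = 106.018272·(0.10525746 − 0.10545279·0.99444500) = 0.041395

x=106.606111 y=0.041395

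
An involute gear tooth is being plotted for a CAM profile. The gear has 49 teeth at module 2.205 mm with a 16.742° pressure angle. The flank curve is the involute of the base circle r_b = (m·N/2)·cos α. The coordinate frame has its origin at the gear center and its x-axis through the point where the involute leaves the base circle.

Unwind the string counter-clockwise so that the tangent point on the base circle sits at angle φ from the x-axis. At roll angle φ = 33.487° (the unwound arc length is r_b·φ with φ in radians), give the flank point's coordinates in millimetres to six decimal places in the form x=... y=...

x=59.827926 y=3.326560

pitch radius r_p = m·N/2 = 2.205·49/2 = 54.022500
base radius r_b = r_p·cos α = 54.022500·cos 16.742° = 51.732572
roll angle φ = 33.487° = 0.58445841 rad
x = r_b·(cos φ + φ·sin φ) = 51.732572·(0.83401103 + 0.58445841·0.55174777) = 59.827926
y = r_b·(sin φ − φ·cos φ) = 51.732572·(0.55174777 − 0.58445841·0.83401103) = 3.326560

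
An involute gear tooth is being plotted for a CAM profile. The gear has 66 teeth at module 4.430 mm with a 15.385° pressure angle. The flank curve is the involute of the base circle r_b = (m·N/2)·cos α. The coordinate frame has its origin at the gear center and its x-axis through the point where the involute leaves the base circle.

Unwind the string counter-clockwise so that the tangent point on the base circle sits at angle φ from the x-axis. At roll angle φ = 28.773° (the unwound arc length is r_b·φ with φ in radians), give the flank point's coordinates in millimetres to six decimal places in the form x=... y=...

x=157.619456 y=5.801538

pitch radius r_p = m·N/2 = 4.430·66/2 = 146.190000
base radius r_b = r_p·cos α = 146.190000·cos 15.385° = 140.951266
roll angle φ = 28.773° = 0.50218359 rad
x = r_b·(cos φ + φ·sin φ) = 140.951266·(0.87653360 + 0.50218359·0.48134067) = 157.619456
y = r_b·(sin φ − φ·cos φ) = 140.951266·(0.48134067 − 0.50218359·0.87653360) = 5.801538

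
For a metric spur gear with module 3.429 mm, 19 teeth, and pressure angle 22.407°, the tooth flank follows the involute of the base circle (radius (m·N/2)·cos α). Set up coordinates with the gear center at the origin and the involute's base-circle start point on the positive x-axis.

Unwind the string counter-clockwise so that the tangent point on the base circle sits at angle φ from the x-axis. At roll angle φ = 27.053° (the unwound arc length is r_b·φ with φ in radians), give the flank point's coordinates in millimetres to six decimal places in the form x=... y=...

x=33.288250 y=1.033336

pitch radius r_p = m·N/2 = 3.429·19/2 = 32.575500
base radius r_b = r_p·cos α = 32.575500·cos 22.407° = 30.116032
roll angle φ = 27.053° = 0.47216392 rad
x = r_b·(cos φ + φ·sin φ) = 30.116032·(0.89058619 + 0.47216392·0.45481451) = 33.288250
y = r_b·(sin φ − φ·cos φ) = 30.116032·(0.45481451 − 0.47216392·0.89058619) = 1.033336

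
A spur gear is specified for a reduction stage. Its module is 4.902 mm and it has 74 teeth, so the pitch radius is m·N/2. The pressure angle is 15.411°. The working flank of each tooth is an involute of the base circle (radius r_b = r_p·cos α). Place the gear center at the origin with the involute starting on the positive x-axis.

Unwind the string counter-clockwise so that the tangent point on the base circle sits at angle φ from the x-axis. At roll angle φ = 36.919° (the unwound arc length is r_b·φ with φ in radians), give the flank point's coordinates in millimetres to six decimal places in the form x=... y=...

x=207.469941 y=14.955214

pitch radius r_p = m·N/2 = 4.902·74/2 = 181.374000
base radius r_b = r_p·cos α = 181.374000·cos 15.411° = 174.852590
roll angle φ = 36.919° = 0.64435811 rad
x = r_b·(cos φ + φ·sin φ) = 174.852590·(0.79948551 + 0.64435811·0.60068538) = 207.469941
y = r_b·(sin φ − φ·cos φ) = 174.852590·(0.60068538 − 0.64435811·0.79948551) = 14.955214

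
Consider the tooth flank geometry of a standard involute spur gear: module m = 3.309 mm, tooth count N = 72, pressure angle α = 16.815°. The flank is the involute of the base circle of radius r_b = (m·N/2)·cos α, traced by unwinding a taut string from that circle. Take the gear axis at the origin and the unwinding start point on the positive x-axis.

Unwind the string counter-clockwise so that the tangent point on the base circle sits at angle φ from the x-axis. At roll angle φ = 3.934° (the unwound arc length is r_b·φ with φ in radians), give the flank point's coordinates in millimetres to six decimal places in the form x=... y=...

pitch radius r_p = m·N/2 = 3.309·72/2 = 119.124000
base radius r_b = r_p·cos α = 119.124000·cos 16.815° = 114.030710
roll angle φ = 3.934° = 0.06866125 rad
x = r_b·(cos φ + φ·sin φ) = 114.030710·(0.99764374 + 0.06866125·0.06860732) = 114.299185
y = r_b·(sin φ − φ·cos φ) = 114.030710·(0.06860732 − 0.06866125·0.99764374) = 0.012298

x=114.299185 y=0.012298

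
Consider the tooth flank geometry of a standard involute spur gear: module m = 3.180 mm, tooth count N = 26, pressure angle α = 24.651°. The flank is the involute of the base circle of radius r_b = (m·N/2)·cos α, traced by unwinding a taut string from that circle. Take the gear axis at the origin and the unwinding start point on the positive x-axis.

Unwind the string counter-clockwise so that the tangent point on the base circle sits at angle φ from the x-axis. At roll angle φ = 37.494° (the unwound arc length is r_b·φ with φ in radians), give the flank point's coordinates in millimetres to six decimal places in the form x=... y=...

pitch radius r_p = m·N/2 = 3.180·26/2 = 41.340000
base radius r_b = r_p·cos α = 41.340000·cos 24.651° = 37.572488
roll angle φ = 37.494° = 0.65439375 rad
x = r_b·(cos φ + φ·sin φ) = 37.572488·(0.79341709 + 0.65439375·0.60867835) = 44.776351
y = r_b·(sin φ − φ·cos φ) = 37.572488·(0.60867835 − 0.65439375·0.79341709) = 3.361654

x=44.776351 y=3.361654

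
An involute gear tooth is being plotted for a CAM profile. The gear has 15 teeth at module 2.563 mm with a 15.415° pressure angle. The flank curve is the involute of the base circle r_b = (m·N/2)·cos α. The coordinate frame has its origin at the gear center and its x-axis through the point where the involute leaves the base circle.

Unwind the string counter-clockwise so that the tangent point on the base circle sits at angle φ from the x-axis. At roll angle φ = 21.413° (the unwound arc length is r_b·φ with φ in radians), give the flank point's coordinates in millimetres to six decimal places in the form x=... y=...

pitch radius r_p = m·N/2 = 2.563·15/2 = 19.222500
base radius r_b = r_p·cos α = 19.222500·cos 15.415° = 18.530987
roll angle φ = 21.413° = 0.37372735 rad
x = r_b·(cos φ + φ·sin φ) = 18.530987·(0.93097300 + 0.37372735·0.36508802) = 19.780279
y = r_b·(sin φ − φ·cos φ) = 18.530987·(0.36508802 − 0.37372735·0.93097300) = 0.317954

x=19.780279 y=0.317954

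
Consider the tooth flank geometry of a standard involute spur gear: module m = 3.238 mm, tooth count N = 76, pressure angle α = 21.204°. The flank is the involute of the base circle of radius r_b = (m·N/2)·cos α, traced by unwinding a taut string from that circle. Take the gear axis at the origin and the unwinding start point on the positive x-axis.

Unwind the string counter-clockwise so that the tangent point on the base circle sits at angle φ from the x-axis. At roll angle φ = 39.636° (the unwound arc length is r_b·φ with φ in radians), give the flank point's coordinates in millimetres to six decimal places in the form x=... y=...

pitch radius r_p = m·N/2 = 3.238·76/2 = 123.044000
base radius r_b = r_p·cos α = 123.044000·cos 21.204° = 114.713743
roll angle φ = 39.636° = 0.69177870 rad
x = r_b·(cos φ + φ·sin φ) = 114.713743·(0.77011259 + 0.69177870·0.63790799) = 138.964658
y = r_b·(sin φ − φ·cos φ) = 114.713743·(0.63790799 − 0.69177870·0.77011259) = 12.063355

x=138.964658 y=12.063355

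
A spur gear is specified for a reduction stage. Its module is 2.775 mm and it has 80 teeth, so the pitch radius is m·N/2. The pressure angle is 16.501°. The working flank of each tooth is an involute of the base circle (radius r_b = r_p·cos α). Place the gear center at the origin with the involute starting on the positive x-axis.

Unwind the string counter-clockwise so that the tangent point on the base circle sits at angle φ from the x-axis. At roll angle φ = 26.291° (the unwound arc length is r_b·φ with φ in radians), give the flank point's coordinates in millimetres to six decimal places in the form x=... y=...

x=117.050110 y=3.355968

pitch radius r_p = m·N/2 = 2.775·80/2 = 111.000000
base radius r_b = r_p·cos α = 111.000000·cos 16.501° = 106.428440
roll angle φ = 26.291° = 0.45886451 rad
x = r_b·(cos φ + φ·sin φ) = 106.428440·(0.89655602 + 0.45886451·0.44293037) = 117.050110
y = r_b·(sin φ − φ·cos φ) = 106.428440·(0.44293037 − 0.45886451·0.89655602) = 3.355968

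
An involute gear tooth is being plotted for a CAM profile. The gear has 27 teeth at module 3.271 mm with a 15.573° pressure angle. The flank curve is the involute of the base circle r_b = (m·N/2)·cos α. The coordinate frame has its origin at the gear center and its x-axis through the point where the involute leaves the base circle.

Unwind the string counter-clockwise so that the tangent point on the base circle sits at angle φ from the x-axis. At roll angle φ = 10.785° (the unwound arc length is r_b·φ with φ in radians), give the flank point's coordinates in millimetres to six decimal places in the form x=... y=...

pitch radius r_p = m·N/2 = 3.271·27/2 = 44.158500
base radius r_b = r_p·cos α = 44.158500·cos 15.573° = 42.537405
roll angle φ = 10.785° = 0.18823376 rad
x = r_b·(cos φ + φ·sin φ) = 42.537405·(0.98233627 + 0.18823376·0.18712415) = 43.284335
y = r_b·(sin φ − φ·cos φ) = 42.537405·(0.18712415 − 0.18823376·0.98233627) = 0.094233

x=43.284335 y=0.094233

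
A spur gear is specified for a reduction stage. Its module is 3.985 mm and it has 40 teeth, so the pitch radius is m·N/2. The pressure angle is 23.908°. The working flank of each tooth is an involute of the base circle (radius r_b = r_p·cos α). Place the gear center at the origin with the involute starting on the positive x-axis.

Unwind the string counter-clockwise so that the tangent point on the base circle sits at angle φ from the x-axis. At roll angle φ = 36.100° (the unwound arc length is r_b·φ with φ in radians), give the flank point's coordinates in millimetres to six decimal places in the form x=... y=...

pitch radius r_p = m·N/2 = 3.985·40/2 = 79.700000
base radius r_b = r_p·cos α = 79.700000·cos 23.908° = 72.861531
roll angle φ = 36.100° = 0.63006386 rad
x = r_b·(cos φ + φ·sin φ) = 72.861531·(0.80798988 + 0.63006386·0.58919636) = 85.919863
y = r_b·(sin φ − φ·cos φ) = 72.861531·(0.58919636 − 0.63006386·0.80798988) = 5.837020

x=85.919863 y=5.837020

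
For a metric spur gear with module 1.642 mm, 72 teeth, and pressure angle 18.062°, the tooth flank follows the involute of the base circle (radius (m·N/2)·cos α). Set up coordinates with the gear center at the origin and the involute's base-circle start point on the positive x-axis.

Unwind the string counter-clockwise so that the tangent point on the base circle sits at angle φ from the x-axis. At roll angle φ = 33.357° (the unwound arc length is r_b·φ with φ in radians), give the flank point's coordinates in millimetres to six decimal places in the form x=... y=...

pitch radius r_p = m·N/2 = 1.642·72/2 = 59.112000
base radius r_b = r_p·cos α = 59.112000·cos 18.062° = 56.199054
roll angle φ = 33.357° = 0.58218948 rad
x = r_b·(cos φ + φ·sin φ) = 56.199054·(0.83526076 + 0.58218948·0.54985404) = 64.931262
y = r_b·(sin φ − φ·cos φ) = 56.199054·(0.54985404 − 0.58218948·0.83526076) = 3.572799

x=64.931262 y=3.572799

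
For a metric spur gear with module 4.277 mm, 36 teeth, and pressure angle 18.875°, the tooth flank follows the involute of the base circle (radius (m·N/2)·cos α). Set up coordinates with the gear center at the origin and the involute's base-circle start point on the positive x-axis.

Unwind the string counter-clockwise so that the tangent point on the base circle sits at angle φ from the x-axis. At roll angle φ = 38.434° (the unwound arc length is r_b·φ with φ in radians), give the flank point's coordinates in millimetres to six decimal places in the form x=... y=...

pitch radius r_p = m·N/2 = 4.277·36/2 = 76.986000
base radius r_b = r_p·cos α = 76.986000·cos 18.875° = 72.846201
roll angle φ = 38.434° = 0.67079984 rad
x = r_b·(cos φ + φ·sin φ) = 72.846201·(0.78332472 + 0.67079984·0.62161272) = 87.437473
y = r_b·(sin φ − φ·cos φ) = 72.846201·(0.62161272 − 0.67079984·0.78332472) = 7.004790

x=87.437473 y=7.004790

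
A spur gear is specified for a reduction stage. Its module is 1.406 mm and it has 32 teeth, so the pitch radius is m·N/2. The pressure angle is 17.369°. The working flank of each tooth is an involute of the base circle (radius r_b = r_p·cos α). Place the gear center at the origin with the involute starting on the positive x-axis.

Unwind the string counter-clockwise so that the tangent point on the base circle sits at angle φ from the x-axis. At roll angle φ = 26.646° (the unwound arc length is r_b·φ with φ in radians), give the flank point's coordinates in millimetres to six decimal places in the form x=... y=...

pitch radius r_p = m·N/2 = 1.406·32/2 = 22.496000
base radius r_b = r_p·cos α = 22.496000·cos 17.369° = 21.470227
roll angle φ = 26.646° = 0.46506043 rad
x = r_b·(cos φ + φ·sin φ) = 21.470227·(0.89379446 + 0.46506043·0.44847682) = 23.667990
y = r_b·(sin φ − φ·cos φ) = 21.470227·(0.44847682 − 0.46506043·0.89379446) = 0.704403

x=23.667990 y=0.704403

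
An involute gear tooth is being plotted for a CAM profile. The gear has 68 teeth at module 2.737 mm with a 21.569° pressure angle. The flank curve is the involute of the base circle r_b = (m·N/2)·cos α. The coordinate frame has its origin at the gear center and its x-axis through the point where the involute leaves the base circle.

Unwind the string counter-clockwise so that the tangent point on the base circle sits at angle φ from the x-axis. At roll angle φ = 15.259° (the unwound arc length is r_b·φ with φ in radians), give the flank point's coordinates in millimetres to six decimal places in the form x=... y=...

pitch radius r_p = m·N/2 = 2.737·68/2 = 93.058000
base radius r_b = r_p·cos α = 93.058000·cos 21.569° = 86.541662
roll angle φ = 15.259° = 0.26631979 rad
x = r_b·(cos φ + φ·sin φ) = 86.541662·(0.96474600 + 0.26631979·0.26318276) = 89.556495
y = r_b·(sin φ − φ·cos φ) = 86.541662·(0.26318276 − 0.26631979·0.96474600) = 0.541042

x=89.556495 y=0.541042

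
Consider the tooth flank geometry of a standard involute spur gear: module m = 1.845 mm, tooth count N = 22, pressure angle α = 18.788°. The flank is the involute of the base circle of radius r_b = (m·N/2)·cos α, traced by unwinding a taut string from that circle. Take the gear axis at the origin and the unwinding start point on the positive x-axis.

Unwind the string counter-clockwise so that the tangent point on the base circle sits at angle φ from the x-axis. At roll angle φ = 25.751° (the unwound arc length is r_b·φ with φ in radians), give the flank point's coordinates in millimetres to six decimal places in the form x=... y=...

pitch radius r_p = m·N/2 = 1.845·22/2 = 20.295000
base radius r_b = r_p·cos α = 20.295000·cos 18.788° = 19.213616
roll angle φ = 25.751° = 0.44943974 rad
x = r_b·(cos φ + φ·sin φ) = 19.213616·(0.90069066 + 0.44943974·0.43446098) = 21.057253
y = r_b·(sin φ − φ·cos φ) = 19.213616·(0.43446098 − 0.44943974·0.90069066) = 0.569776

x=21.057253 y=0.569776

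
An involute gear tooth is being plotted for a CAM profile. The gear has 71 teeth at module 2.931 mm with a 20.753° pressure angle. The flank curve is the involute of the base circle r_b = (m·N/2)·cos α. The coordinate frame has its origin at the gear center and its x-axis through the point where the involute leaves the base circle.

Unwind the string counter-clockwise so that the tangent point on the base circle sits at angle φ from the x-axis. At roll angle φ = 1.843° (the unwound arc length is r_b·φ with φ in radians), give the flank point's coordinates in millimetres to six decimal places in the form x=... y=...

pitch radius r_p = m·N/2 = 2.931·71/2 = 104.050500
base radius r_b = r_p·cos α = 104.050500·cos 20.753° = 97.299356
roll angle φ = 1.843° = 0.03216642 rad
x = r_b·(cos φ + φ·sin φ) = 97.299356·(0.99948271 + 0.03216642·0.03216087) = 97.349680
y = r_b·(sin φ − φ·cos φ) = 97.299356·(0.03216087 − 0.03216642·0.99948271) = 0.001079

x=97.349680 y=0.001079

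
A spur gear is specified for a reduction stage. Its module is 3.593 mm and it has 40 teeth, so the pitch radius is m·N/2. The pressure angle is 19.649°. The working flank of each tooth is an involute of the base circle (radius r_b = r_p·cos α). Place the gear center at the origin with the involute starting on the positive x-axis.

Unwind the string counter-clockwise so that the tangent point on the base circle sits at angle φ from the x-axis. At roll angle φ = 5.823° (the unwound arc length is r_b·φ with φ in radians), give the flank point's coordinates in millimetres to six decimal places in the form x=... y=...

pitch radius r_p = m·N/2 = 3.593·40/2 = 71.860000
base radius r_b = r_p·cos α = 71.860000·cos 19.649° = 67.675608
roll angle φ = 5.823° = 0.10163052 rad
x = r_b·(cos φ + φ·sin φ) = 67.675608·(0.99484006 + 0.10163052·0.10145566) = 68.024209
y = r_b·(sin φ − φ·cos φ) = 67.675608·(0.10145566 − 0.10163052·0.99484006) = 0.023656

x=68.024209 y=0.023656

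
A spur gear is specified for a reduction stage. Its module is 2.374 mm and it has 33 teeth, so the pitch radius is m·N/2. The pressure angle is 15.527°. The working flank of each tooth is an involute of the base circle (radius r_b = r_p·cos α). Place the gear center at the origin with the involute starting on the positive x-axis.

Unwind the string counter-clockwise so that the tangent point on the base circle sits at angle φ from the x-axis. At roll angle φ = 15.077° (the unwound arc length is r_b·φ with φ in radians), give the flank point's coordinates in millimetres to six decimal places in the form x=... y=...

x=39.025589 y=0.227648

pitch radius r_p = m·N/2 = 2.374·33/2 = 39.171000
base radius r_b = r_p·cos α = 39.171000·cos 15.527° = 37.741431
roll angle φ = 15.077° = 0.26314329 rad
x = r_b·(cos φ + φ·sin φ) = 37.741431·(0.96557713 + 0.26314329·0.26011692) = 39.025589
y = r_b·(sin φ − φ·cos φ) = 37.741431·(0.26011692 − 0.26314329·0.96557713) = 0.227648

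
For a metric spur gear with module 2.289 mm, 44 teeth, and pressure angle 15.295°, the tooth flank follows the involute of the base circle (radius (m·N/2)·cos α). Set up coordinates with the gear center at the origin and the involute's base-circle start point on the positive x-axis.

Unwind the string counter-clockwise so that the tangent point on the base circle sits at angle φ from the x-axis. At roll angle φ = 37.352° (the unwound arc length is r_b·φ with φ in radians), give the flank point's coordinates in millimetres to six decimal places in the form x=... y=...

pitch radius r_p = m·N/2 = 2.289·44/2 = 50.358000
base radius r_b = r_p·cos α = 50.358000·cos 15.295° = 48.574342
roll angle φ = 37.352° = 0.65191538 rad
x = r_b·(cos φ + φ·sin φ) = 48.574342·(0.79492318 + 0.65191538·0.60671010) = 57.825171
y = r_b·(sin φ − φ·cos φ) = 48.574342·(0.60671010 − 0.65191538·0.79492318) = 4.298220

x=57.825171 y=4.298220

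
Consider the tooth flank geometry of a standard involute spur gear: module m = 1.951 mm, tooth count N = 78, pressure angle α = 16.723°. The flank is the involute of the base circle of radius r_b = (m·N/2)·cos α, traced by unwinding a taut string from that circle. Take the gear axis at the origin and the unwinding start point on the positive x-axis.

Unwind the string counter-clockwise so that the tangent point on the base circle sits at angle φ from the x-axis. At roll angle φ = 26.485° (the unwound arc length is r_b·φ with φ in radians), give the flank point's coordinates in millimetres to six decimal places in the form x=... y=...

x=80.245368 y=2.348319

pitch radius r_p = m·N/2 = 1.951·78/2 = 76.089000
base radius r_b = r_p·cos α = 76.089000·cos 16.723° = 72.870973
roll angle φ = 26.485° = 0.46225045 rad
x = r_b·(cos φ + φ·sin φ) = 72.870973·(0.89505115 + 0.46225045·0.44596350) = 80.245368
y = r_b·(sin φ − φ·cos φ) = 72.870973·(0.44596350 − 0.46225045·0.89505115) = 2.348319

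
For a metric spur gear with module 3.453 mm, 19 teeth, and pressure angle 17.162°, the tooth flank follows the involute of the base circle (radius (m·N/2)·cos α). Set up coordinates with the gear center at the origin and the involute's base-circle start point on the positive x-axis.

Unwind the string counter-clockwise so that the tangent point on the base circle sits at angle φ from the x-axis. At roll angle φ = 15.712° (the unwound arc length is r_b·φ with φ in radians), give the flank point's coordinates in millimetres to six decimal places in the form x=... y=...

pitch radius r_p = m·N/2 = 3.453·19/2 = 32.803500
base radius r_b = r_p·cos α = 32.803500·cos 17.162° = 31.342900
roll angle φ = 15.712° = 0.27422613 rad
x = r_b·(cos φ + φ·sin φ) = 31.342900·(0.96263505 + 0.27422613·0.27080207) = 32.499330
y = r_b·(sin φ − φ·cos φ) = 31.342900·(0.27080207 − 0.27422613·0.96263505) = 0.213833

x=32.499330 y=0.213833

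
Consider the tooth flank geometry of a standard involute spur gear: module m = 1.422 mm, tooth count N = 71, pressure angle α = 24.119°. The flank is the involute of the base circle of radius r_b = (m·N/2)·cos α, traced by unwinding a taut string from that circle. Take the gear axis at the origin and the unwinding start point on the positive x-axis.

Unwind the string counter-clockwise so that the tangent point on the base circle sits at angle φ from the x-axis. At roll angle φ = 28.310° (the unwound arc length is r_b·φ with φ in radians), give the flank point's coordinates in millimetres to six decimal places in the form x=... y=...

pitch radius r_p = m·N/2 = 1.422·71/2 = 50.481000
base radius r_b = r_p·cos α = 50.481000·cos 24.119° = 46.073944
roll angle φ = 28.310° = 0.49410271 rad
x = r_b·(cos φ + φ·sin φ) = 46.073944·(0.88039460 + 0.49410271·0.47424187) = 51.359491
y = r_b·(sin φ − φ·cos φ) = 46.073944·(0.47424187 − 0.49410271·0.88039460) = 1.807781

x=51.359491 y=1.807781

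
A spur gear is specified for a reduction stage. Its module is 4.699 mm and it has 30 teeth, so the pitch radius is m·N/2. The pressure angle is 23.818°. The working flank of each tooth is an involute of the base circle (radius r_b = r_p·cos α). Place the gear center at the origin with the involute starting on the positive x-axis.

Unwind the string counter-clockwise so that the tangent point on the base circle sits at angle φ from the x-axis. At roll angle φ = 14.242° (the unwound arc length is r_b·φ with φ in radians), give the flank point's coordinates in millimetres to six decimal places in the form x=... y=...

x=66.443400 y=0.328078

pitch radius r_p = m·N/2 = 4.699·30/2 = 70.485000
base radius r_b = r_p·cos α = 70.485000·cos 23.818° = 64.481993
roll angle φ = 14.242° = 0.24856979 rad
x = r_b·(cos φ + φ·sin φ) = 64.481993·(0.96926527 + 0.24856979·0.24601796) = 66.443400
y = r_b·(sin φ − φ·cos φ) = 64.481993·(0.24601796 − 0.24856979·0.96926527) = 0.328078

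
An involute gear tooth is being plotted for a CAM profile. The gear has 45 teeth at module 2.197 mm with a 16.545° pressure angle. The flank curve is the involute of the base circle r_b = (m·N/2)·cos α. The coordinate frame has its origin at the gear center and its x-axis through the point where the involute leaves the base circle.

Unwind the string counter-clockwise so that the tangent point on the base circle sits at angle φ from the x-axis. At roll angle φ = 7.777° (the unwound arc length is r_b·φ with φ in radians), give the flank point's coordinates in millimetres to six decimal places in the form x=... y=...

pitch radius r_p = m·N/2 = 2.197·45/2 = 49.432500
base radius r_b = r_p·cos α = 49.432500·cos 16.545° = 47.385815
roll angle φ = 7.777° = 0.13573426 rad
x = r_b·(cos φ + φ·sin φ) = 47.385815·(0.99080224 + 0.13573426·0.13531785) = 47.820320
y = r_b·(sin φ − φ·cos φ) = 47.385815·(0.13531785 − 0.13573426·0.99080224) = 0.039427

x=47.820320 y=0.039427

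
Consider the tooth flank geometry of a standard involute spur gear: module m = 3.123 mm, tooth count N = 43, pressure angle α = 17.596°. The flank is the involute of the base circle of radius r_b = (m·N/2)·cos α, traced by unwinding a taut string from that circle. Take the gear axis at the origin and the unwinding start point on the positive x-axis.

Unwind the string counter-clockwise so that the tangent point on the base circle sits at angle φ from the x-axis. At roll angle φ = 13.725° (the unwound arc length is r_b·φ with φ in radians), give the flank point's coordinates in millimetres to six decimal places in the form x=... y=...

pitch radius r_p = m·N/2 = 3.123·43/2 = 67.144500
base radius r_b = r_p·cos α = 67.144500·cos 17.596° = 64.002928
roll angle φ = 13.725° = 0.23954644 rad
x = r_b·(cos φ + φ·sin φ) = 64.002928·(0.97144569 + 0.23954644·0.23726204) = 65.812993
y = r_b·(sin φ − φ·cos φ) = 64.002928·(0.23726204 − 0.23954644·0.97144569) = 0.291577

x=65.812993 y=0.291577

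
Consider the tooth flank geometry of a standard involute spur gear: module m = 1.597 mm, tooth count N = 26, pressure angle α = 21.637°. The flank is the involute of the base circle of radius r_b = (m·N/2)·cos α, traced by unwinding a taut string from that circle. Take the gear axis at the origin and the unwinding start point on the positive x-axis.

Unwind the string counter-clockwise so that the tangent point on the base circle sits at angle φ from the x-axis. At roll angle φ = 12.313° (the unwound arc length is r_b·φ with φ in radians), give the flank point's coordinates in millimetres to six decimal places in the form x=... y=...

pitch radius r_p = m·N/2 = 1.597·26/2 = 20.761000
base radius r_b = r_p·cos α = 20.761000·cos 21.637° = 19.298150
roll angle φ = 12.313° = 0.21490239 rad
x = r_b·(cos φ + φ·sin φ) = 19.298150·(0.97699721 + 0.21490239·0.21325207) = 19.738642
y = r_b·(sin φ − φ·cos φ) = 19.298150·(0.21325207 − 0.21490239·0.97699721) = 0.063549

x=19.738642 y=0.063549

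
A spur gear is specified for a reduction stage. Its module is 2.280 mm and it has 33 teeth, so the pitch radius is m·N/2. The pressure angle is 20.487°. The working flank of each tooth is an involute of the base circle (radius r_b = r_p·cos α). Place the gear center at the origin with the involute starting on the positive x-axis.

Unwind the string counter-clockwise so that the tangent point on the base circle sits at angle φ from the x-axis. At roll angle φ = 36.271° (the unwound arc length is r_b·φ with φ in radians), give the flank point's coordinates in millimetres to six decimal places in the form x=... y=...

x=41.610070 y=2.862381

pitch radius r_p = m·N/2 = 2.280·33/2 = 37.620000
base radius r_b = r_p·cos α = 37.620000·cos 20.487° = 35.240596
roll angle φ = 36.271° = 0.63304837 rad
x = r_b·(cos φ + φ·sin φ) = 35.240596·(0.80622782 + 0.63304837·0.59160519) = 41.610070
y = r_b·(sin φ − φ·cos φ) = 35.240596·(0.59160519 − 0.63304837·0.80622782) = 2.862381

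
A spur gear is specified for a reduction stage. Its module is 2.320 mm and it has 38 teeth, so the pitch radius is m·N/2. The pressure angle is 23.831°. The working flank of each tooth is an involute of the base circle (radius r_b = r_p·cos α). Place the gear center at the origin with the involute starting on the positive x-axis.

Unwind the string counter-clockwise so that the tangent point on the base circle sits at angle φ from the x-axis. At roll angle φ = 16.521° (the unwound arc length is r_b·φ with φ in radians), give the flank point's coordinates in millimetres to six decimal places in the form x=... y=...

x=41.963354 y=0.319554

pitch radius r_p = m·N/2 = 2.320·38/2 = 44.080000
base radius r_b = r_p·cos α = 44.080000·cos 23.831° = 40.321792
roll angle φ = 16.521° = 0.28834585 rad
x = r_b·(cos φ + φ·sin φ) = 40.321792·(0.95871557 + 0.28834585·0.28436675) = 41.963354
y = r_b·(sin φ − φ·cos φ) = 40.321792·(0.28436675 − 0.28834585·0.95871557) = 0.319554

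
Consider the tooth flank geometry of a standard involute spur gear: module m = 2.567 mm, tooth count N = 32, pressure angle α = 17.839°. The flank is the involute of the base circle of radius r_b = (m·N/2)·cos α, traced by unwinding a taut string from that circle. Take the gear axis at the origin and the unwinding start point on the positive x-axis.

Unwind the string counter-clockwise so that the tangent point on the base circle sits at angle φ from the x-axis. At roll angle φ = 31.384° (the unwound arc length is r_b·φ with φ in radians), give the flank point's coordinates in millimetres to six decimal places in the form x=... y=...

x=44.529907 y=2.078241

pitch radius r_p = m·N/2 = 2.567·32/2 = 41.072000
base radius r_b = r_p·cos α = 41.072000·cos 17.839° = 39.097303
roll angle φ = 31.384° = 0.54775413 rad
x = r_b·(cos φ + φ·sin φ) = 39.097303·(0.85369626 + 0.54775413·0.52077126) = 44.529907
y = r_b·(sin φ − φ·cos φ) = 39.097303·(0.52077126 − 0.54775413·0.85369626) = 2.078241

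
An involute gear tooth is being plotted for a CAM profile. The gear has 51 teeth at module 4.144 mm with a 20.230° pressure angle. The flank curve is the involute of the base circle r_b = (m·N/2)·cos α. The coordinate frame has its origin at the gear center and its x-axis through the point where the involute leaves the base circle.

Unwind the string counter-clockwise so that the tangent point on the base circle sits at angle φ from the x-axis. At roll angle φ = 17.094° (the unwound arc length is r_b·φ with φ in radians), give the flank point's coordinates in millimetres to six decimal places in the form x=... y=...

x=103.468455 y=0.869919

pitch radius r_p = m·N/2 = 4.144·51/2 = 105.672000
base radius r_b = r_p·cos α = 105.672000·cos 20.230° = 99.153316
roll angle φ = 17.094° = 0.29834658 rad
x = r_b·(cos φ + φ·sin φ) = 99.153316·(0.95582380 + 0.29834658·0.29394023) = 103.468455
y = r_b·(sin φ − φ·cos φ) = 99.153316·(0.29394023 − 0.29834658·0.95582380) = 0.869919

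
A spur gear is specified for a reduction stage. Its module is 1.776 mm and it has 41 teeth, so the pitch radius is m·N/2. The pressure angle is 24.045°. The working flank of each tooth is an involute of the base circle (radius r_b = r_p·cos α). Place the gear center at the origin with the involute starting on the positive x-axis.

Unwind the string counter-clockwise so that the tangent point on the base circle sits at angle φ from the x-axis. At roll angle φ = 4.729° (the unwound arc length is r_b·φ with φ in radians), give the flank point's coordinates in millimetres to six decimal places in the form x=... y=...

pitch radius r_p = m·N/2 = 1.776·41/2 = 36.408000
base radius r_b = r_p·cos α = 36.408000·cos 24.045° = 33.248722
roll angle φ = 4.729° = 0.08253662 rad
x = r_b·(cos φ + φ·sin φ) = 33.248722·(0.99659579 + 0.08253662·0.08244294) = 33.361779
y = r_b·(sin φ − φ·cos φ) = 33.248722·(0.08244294 − 0.08253662·0.99659579) = 0.006227

x=33.361779 y=0.006227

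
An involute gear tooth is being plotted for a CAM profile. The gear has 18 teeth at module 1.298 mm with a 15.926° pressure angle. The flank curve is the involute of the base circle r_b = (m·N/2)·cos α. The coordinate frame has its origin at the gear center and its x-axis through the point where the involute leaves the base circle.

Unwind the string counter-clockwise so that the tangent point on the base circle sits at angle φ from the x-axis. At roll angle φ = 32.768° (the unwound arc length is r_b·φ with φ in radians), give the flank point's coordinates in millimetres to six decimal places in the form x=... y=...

pitch radius r_p = m·N/2 = 1.298·18/2 = 11.682000
base radius r_b = r_p·cos α = 11.682000·cos 15.926° = 11.233609
roll angle φ = 32.768° = 0.57190949 rad
x = r_b·(cos φ + φ·sin φ) = 11.233609·(0.84086902 + 0.57190949·0.54123866) = 12.923239
y = r_b·(sin φ − φ·cos φ) = 11.233609·(0.54123866 − 0.57190949·0.84086902) = 0.677810

x=12.923239 y=0.677810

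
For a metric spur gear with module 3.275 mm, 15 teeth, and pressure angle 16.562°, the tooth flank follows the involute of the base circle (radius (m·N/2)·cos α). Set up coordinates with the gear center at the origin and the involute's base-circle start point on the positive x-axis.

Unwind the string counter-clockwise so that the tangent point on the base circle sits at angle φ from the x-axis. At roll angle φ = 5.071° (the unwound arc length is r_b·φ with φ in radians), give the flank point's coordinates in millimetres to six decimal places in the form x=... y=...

x=23.635477 y=0.005437

pitch radius r_p = m·N/2 = 3.275·15/2 = 24.562500
base radius r_b = r_p·cos α = 24.562500·cos 16.562° = 23.543447
roll angle φ = 5.071° = 0.08850565 rad
x = r_b·(cos φ + φ·sin φ) = 23.543447·(0.99608593 + 0.08850565·0.08839014) = 23.635477
y = r_b·(sin φ − φ·cos φ) = 23.543447·(0.08839014 − 0.08850565·0.99608593) = 0.005437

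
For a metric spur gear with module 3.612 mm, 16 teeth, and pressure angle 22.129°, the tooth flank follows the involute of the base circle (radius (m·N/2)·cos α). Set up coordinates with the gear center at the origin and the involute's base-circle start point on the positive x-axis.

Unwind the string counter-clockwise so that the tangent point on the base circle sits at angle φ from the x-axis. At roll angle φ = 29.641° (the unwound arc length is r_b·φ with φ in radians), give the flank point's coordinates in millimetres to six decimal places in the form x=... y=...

x=30.113279 y=1.202621

pitch radius r_p = m·N/2 = 3.612·16/2 = 28.896000
base radius r_b = r_p·cos α = 28.896000·cos 22.129° = 26.767465
roll angle φ = 29.641° = 0.51733304 rad
x = r_b·(cos φ + φ·sin φ) = 26.767465·(0.86914125 + 0.51733304·0.49456394) = 30.113279
y = r_b·(sin φ − φ·cos φ) = 26.767465·(0.49456394 − 0.51733304·0.86914125) = 1.202621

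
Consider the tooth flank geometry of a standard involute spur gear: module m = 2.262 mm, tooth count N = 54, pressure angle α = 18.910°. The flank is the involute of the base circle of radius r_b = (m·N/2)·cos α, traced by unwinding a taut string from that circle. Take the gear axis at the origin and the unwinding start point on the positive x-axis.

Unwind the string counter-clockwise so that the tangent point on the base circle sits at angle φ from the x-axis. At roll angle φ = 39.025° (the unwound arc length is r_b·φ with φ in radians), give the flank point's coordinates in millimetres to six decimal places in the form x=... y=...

x=69.665054 y=5.807875

pitch radius r_p = m·N/2 = 2.262·54/2 = 61.074000
base radius r_b = r_p·cos α = 61.074000·cos 18.910° = 57.777764
roll angle φ = 39.025° = 0.68111474 rad
x = r_b·(cos φ + φ·sin φ) = 57.777764·(0.77687129 + 0.68111474·0.62965943) = 69.665054
y = r_b·(sin φ − φ·cos φ) = 57.777764·(0.62965943 − 0.68111474·0.77687129) = 5.807875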